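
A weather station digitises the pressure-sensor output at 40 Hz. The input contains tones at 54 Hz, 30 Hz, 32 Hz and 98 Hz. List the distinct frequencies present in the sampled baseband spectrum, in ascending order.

8 Hz, 10 Hz, 14 Hz, 18 Hz

fs/2 = 20 Hz.
54 Hz mod fs = 14 Hz.
14 Hz ≤ fs/2 = 20 Hz, appears at 14 Hz.
30 Hz > fs/2 = 20 Hz, folds to fs − 30 Hz = 10 Hz.
32 Hz > fs/2 = 20 Hz, folds to fs − 32 Hz = 8 Hz.
98 Hz mod fs = 18 Hz.
18 Hz ≤ fs/2 = 20 Hz, appears at 18 Hz.
Distinct values: {8 Hz, 10 Hz, 14 Hz, 18 Hz}.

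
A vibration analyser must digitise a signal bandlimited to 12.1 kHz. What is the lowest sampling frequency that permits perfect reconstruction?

Nyquist rate = 2 × 12.1 kHz = 24.2 kHz.

24.2 kHz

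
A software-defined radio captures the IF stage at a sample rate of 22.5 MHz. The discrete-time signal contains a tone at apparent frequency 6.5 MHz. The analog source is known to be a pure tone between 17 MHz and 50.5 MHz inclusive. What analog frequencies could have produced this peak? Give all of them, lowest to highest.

Frequencies that alias to 6.5 MHz are k·fs ± 6.5 MHz for integer k ≥ 0.
k=0: 6.5 MHz.
k=1: 16 MHz, 29 MHz.
k=2: 38.5 MHz, 51.5 MHz.
k=3: 61 MHz, 74 MHz.
Within [17 MHz, 50.5 MHz]: 29 MHz, 38.5 MHz.

29 MHz, 38.5 MHz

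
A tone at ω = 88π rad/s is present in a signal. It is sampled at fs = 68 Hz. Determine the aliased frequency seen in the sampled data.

ω = 88π rad/s → f = ω/(2π) = 44 Hz.
44 Hz > fs/2 = 34 Hz, folds to fs − 44 Hz = 24 Hz.

24 Hz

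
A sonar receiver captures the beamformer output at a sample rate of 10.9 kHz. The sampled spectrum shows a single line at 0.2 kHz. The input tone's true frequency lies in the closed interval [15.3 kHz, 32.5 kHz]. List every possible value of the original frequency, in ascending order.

Frequencies that alias to 0.2 kHz are k·fs ± 0.2 kHz for integer k ≥ 0.
k=0: 0.2 kHz.
k=1: 10.7 kHz, 11.1 kHz.
k=2: 21.6 kHz, 22 kHz.
k=3: 32.5 kHz, 32.9 kHz.
k=4: 43.4 kHz, 43.8 kHz.
Within [15.3 kHz, 32.5 kHz]: 21.6 kHz, 22 kHz, 32.5 kHz.

21.6 kHz, 22 kHz, 32.5 kHz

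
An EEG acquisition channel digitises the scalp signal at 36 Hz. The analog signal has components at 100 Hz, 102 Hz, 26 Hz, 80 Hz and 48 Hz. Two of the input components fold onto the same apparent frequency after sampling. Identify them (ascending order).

fs/2 = 18 Hz.
100 Hz mod fs = 28 Hz.
28 Hz > fs/2 = 18 Hz, folds to fs − 28 Hz = 8 Hz.
102 Hz mod fs = 30 Hz.
30 Hz > fs/2 = 18 Hz, folds to fs − 30 Hz = 6 Hz.
26 Hz > fs/2 = 18 Hz, folds to fs − 26 Hz = 10 Hz.
80 Hz mod fs = 8 Hz.
8 Hz ≤ fs/2 = 18 Hz, appears at 8 Hz.
48 Hz mod fs = 12 Hz.
12 Hz ≤ fs/2 = 18 Hz, appears at 12 Hz.
80 Hz and 100 Hz both map to 8 Hz.

80 Hz, 100 Hz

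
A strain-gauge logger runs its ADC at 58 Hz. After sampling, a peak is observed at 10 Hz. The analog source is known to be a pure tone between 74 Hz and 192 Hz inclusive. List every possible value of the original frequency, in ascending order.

106 Hz, 126 Hz, 164 Hz, 184 Hz

Frequencies that alias to 10 Hz are k·fs ± 10 Hz for integer k ≥ 0.
k=0: 10 Hz.
k=1: 48 Hz, 68 Hz.
k=2: 106 Hz, 126 Hz.
k=3: 164 Hz, 184 Hz.
k=4: 222 Hz, 242 Hz.
Within [74 Hz, 192 Hz]: 106 Hz, 126 Hz, 164 Hz, 184 Hz.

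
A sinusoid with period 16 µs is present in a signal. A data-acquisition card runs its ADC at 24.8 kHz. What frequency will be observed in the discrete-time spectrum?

11.9 kHz

T = 16 µs → f = 1/T = 62.5 kHz.
62.5 kHz mod fs = 12.9 kHz.
12.9 kHz > fs/2 = 12.4 kHz, folds to fs − 12.9 kHz = 11.9 kHz.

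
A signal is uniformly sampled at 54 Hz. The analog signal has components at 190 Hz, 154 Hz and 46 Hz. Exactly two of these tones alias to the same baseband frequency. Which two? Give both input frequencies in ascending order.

46 Hz, 154 Hz

fs/2 = 27 Hz.
190 Hz mod fs = 28 Hz.
28 Hz > fs/2 = 27 Hz, folds to fs − 28 Hz = 26 Hz.
154 Hz mod fs = 46 Hz.
46 Hz > fs/2 = 27 Hz, folds to fs − 46 Hz = 8 Hz.
46 Hz > fs/2 = 27 Hz, folds to fs − 46 Hz = 8 Hz.
46 Hz and 154 Hz both map to 8 Hz.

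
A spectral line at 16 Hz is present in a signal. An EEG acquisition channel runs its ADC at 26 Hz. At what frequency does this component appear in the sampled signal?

16 Hz > fs/2 = 13 Hz, folds to fs − 16 Hz = 10 Hz.

10 Hz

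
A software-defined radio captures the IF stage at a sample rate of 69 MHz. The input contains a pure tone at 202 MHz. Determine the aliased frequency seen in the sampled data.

5 MHz

202 MHz mod fs = 64 MHz.
64 MHz > fs/2 = 34.5 MHz, folds to fs − 64 MHz = 5 MHz.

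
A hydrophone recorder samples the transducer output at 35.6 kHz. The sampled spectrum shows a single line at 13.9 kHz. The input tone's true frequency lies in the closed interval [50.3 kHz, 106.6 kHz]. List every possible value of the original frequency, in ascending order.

Frequencies that alias to 13.9 kHz are k·fs ± 13.9 kHz for integer k ≥ 0.
k=0: 13.9 kHz.
k=1: 21.7 kHz, 49.5 kHz.
k=2: 57.3 kHz, 85.1 kHz.
k=3: 92.9 kHz, 120.7 kHz.
k=4: 128.5 kHz, 156.3 kHz.
Within [50.3 kHz, 106.6 kHz]: 57.3 kHz, 85.1 kHz, 92.9 kHz.

57.3 kHz, 85.1 kHz, 92.9 kHz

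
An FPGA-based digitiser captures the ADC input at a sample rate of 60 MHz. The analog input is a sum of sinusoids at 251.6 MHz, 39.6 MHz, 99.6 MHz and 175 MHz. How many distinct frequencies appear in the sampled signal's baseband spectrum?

3

fs/2 = 30 MHz.
251.6 MHz mod fs = 11.6 MHz.
11.6 MHz ≤ fs/2 = 30 MHz, appears at 11.6 MHz.
39.6 MHz > fs/2 = 30 MHz, folds to fs − 39.6 MHz = 20.4 MHz.
99.6 MHz mod fs = 39.6 MHz.
39.6 MHz > fs/2 = 30 MHz, folds to fs − 39.6 MHz = 20.4 MHz.
175 MHz mod fs = 55 MHz.
55 MHz > fs/2 = 30 MHz, folds to fs − 55 MHz = 5 MHz.
Distinct values: {5 MHz, 11.6 MHz, 20.4 MHz} → 3.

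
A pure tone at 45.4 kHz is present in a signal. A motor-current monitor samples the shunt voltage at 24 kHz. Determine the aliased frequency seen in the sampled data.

45.4 kHz mod fs = 21.4 kHz.
21.4 kHz > fs/2 = 12 kHz, folds to fs − 21.4 kHz = 2.6 kHz.

2.6 kHz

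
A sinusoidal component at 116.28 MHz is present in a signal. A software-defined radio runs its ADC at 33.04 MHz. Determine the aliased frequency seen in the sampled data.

15.88 MHz

116.28 MHz mod fs = 17.16 MHz.
17.16 MHz > fs/2 = 16.52 MHz, folds to fs − 17.16 MHz = 15.88 MHz.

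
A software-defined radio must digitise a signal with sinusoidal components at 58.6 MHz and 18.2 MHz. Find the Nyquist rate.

Highest-frequency component: 58.6 MHz.
Nyquist rate = 2 × 58.6 MHz = 117.2 MHz.

117.2 MHz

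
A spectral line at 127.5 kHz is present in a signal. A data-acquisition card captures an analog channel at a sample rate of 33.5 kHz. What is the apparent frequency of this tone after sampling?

6.5 kHz

127.5 kHz mod fs = 27 kHz.
27 kHz > fs/2 = 16.75 kHz, folds to fs − 27 kHz = 6.5 kHz.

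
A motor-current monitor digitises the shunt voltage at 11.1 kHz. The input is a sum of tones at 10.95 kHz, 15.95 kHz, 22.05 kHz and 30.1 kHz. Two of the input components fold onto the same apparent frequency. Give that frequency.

0.15 kHz

fs/2 = 5.55 kHz.
10.95 kHz > fs/2 = 5.55 kHz, folds to fs − 10.95 kHz = 0.15 kHz.
15.95 kHz mod fs = 4.85 kHz.
4.85 kHz ≤ fs/2 = 5.55 kHz, appears at 4.85 kHz.
22.05 kHz mod fs = 10.95 kHz.
10.95 kHz > fs/2 = 5.55 kHz, folds to fs − 10.95 kHz = 0.15 kHz.
30.1 kHz mod fs = 7.9 kHz.
7.9 kHz > fs/2 = 5.55 kHz, folds to fs − 7.9 kHz = 3.2 kHz.
10.95 kHz and 22.05 kHz both map to 0.15 kHz.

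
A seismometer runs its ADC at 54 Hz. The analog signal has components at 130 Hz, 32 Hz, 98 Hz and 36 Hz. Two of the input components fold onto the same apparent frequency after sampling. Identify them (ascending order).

32 Hz, 130 Hz

fs/2 = 27 Hz.
130 Hz mod fs = 22 Hz.
22 Hz ≤ fs/2 = 27 Hz, appears at 22 Hz.
32 Hz > fs/2 = 27 Hz, folds to fs − 32 Hz = 22 Hz.
98 Hz mod fs = 44 Hz.
44 Hz > fs/2 = 27 Hz, folds to fs − 44 Hz = 10 Hz.
36 Hz > fs/2 = 27 Hz, folds to fs − 36 Hz = 18 Hz.
32 Hz and 130 Hz both map to 22 Hz.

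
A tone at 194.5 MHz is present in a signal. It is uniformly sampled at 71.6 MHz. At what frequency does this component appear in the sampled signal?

194.5 MHz mod fs = 51.3 MHz.
51.3 MHz > fs/2 = 35.8 MHz, folds to fs − 51.3 MHz = 20.3 MHz.

20.3 MHz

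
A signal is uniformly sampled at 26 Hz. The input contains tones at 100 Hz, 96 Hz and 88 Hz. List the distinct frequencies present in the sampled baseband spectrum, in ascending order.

fs/2 = 13 Hz.
100 Hz mod fs = 22 Hz.
22 Hz > fs/2 = 13 Hz, folds to fs − 22 Hz = 4 Hz.
96 Hz mod fs = 18 Hz.
18 Hz > fs/2 = 13 Hz, folds to fs − 18 Hz = 8 Hz.
88 Hz mod fs = 10 Hz.
10 Hz ≤ fs/2 = 13 Hz, appears at 10 Hz.
Distinct values: {4 Hz, 8 Hz, 10 Hz}.

4 Hz, 8 Hz, 10 Hz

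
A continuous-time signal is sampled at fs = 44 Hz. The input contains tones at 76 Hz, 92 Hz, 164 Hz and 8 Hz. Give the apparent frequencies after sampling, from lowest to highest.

4 Hz, 8 Hz, 12 Hz

fs/2 = 22 Hz.
76 Hz mod fs = 32 Hz.
32 Hz > fs/2 = 22 Hz, folds to fs − 32 Hz = 12 Hz.
92 Hz mod fs = 4 Hz.
4 Hz ≤ fs/2 = 22 Hz, appears at 4 Hz.
164 Hz mod fs = 32 Hz.
32 Hz > fs/2 = 22 Hz, folds to fs − 32 Hz = 12 Hz.
8 Hz ≤ fs/2 = 22 Hz, passes unchanged.
Distinct values: {4 Hz, 8 Hz, 12 Hz}.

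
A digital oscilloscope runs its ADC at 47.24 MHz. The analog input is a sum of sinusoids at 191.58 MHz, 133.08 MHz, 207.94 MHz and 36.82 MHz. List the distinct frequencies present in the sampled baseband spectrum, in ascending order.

fs/2 = 23.62 MHz.
191.58 MHz mod fs = 2.62 MHz.
2.62 MHz ≤ fs/2 = 23.62 MHz, appears at 2.62 MHz.
133.08 MHz mod fs = 38.6 MHz.
38.6 MHz > fs/2 = 23.62 MHz, folds to fs − 38.6 MHz = 8.64 MHz.
207.94 MHz mod fs = 18.98 MHz.
18.98 MHz ≤ fs/2 = 23.62 MHz, appears at 18.98 MHz.
36.82 MHz > fs/2 = 23.62 MHz, folds to fs − 36.82 MHz = 10.42 MHz.
Distinct values: {2.62 MHz, 8.64 MHz, 10.42 MHz, 18.98 MHz}.

2.62 MHz, 8.64 MHz, 10.42 MHz, 18.98 MHz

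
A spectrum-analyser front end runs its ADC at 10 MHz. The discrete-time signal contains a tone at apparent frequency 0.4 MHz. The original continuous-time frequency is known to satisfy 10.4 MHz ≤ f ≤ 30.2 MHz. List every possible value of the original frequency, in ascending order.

10.4 MHz, 19.6 MHz, 20.4 MHz, 29.6 MHz

Frequencies that alias to 0.4 MHz are k·fs ± 0.4 MHz for integer k ≥ 0.
k=0: 0.4 MHz.
k=1: 9.6 MHz, 10.4 MHz.
k=2: 19.6 MHz, 20.4 MHz.
k=3: 29.6 MHz, 30.4 MHz.
k=4: 39.6 MHz, 40.4 MHz.
Within [10.4 MHz, 30.2 MHz]: 10.4 MHz, 19.6 MHz, 20.4 MHz, 29.6 MHz.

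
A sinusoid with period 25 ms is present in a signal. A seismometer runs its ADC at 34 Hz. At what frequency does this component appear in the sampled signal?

T = 25 ms → f = 1/T = 40 Hz.
40 Hz mod fs = 6 Hz.
6 Hz ≤ fs/2 = 17 Hz, appears at 6 Hz.

6 Hz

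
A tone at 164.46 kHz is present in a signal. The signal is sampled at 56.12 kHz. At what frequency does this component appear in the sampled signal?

3.9 kHz

164.46 kHz mod fs = 52.22 kHz.
52.22 kHz > fs/2 = 28.06 kHz, folds to fs − 52.22 kHz = 3.9 kHz.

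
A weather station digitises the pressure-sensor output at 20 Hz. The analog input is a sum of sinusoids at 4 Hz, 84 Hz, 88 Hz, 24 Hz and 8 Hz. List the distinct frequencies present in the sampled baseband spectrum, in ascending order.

4 Hz, 8 Hz

fs/2 = 10 Hz.
4 Hz ≤ fs/2 = 10 Hz, passes unchanged.
84 Hz mod fs = 4 Hz.
4 Hz ≤ fs/2 = 10 Hz, appears at 4 Hz.
88 Hz mod fs = 8 Hz.
8 Hz ≤ fs/2 = 10 Hz, appears at 8 Hz.
24 Hz mod fs = 4 Hz.
4 Hz ≤ fs/2 = 10 Hz, appears at 4 Hz.
8 Hz ≤ fs/2 = 10 Hz, passes unchanged.
Distinct values: {4 Hz, 8 Hz}.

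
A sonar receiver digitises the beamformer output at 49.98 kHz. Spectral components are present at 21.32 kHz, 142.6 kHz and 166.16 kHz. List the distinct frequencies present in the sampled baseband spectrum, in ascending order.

fs/2 = 24.99 kHz.
21.32 kHz ≤ fs/2 = 24.99 kHz, passes unchanged.
142.6 kHz mod fs = 42.64 kHz.
42.64 kHz > fs/2 = 24.99 kHz, folds to fs − 42.64 kHz = 7.34 kHz.
166.16 kHz mod fs = 16.22 kHz.
16.22 kHz ≤ fs/2 = 24.99 kHz, appears at 16.22 kHz.
Distinct values: {7.34 kHz, 16.22 kHz, 21.32 kHz}.

7.34 kHz, 16.22 kHz, 21.32 kHz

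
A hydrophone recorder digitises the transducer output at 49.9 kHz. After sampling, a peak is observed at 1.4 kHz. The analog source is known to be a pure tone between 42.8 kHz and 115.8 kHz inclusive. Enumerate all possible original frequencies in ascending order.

Frequencies that alias to 1.4 kHz are k·fs ± 1.4 kHz for integer k ≥ 0.
k=0: 1.4 kHz.
k=1: 48.5 kHz, 51.3 kHz.
k=2: 98.4 kHz, 101.2 kHz.
k=3: 148.3 kHz, 151.1 kHz.
Within [42.8 kHz, 115.8 kHz]: 48.5 kHz, 51.3 kHz, 98.4 kHz, 101.2 kHz.

48.5 kHz, 51.3 kHz, 98.4 kHz, 101.2 kHz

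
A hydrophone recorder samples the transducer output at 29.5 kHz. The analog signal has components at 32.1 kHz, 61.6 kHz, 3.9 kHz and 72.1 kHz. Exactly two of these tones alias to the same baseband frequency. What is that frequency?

2.6 kHz

fs/2 = 14.75 kHz.
32.1 kHz mod fs = 2.6 kHz.
2.6 kHz ≤ fs/2 = 14.75 kHz, appears at 2.6 kHz.
61.6 kHz mod fs = 2.6 kHz.
2.6 kHz ≤ fs/2 = 14.75 kHz, appears at 2.6 kHz.
3.9 kHz ≤ fs/2 = 14.75 kHz, passes unchanged.
72.1 kHz mod fs = 13.1 kHz.
13.1 kHz ≤ fs/2 = 14.75 kHz, appears at 13.1 kHz.
32.1 kHz and 61.6 kHz both map to 2.6 kHz.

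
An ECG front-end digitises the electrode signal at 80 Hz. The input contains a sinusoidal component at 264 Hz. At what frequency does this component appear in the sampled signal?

264 Hz mod fs = 24 Hz.
24 Hz ≤ fs/2 = 40 Hz, appears at 24 Hz.

24 Hz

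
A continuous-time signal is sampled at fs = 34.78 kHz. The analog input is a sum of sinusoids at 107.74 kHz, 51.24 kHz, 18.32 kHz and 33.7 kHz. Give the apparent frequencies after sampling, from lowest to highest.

fs/2 = 17.39 kHz.
107.74 kHz mod fs = 3.4 kHz.
3.4 kHz ≤ fs/2 = 17.39 kHz, appears at 3.4 kHz.
51.24 kHz mod fs = 16.46 kHz.
16.46 kHz ≤ fs/2 = 17.39 kHz, appears at 16.46 kHz.
18.32 kHz > fs/2 = 17.39 kHz, folds to fs − 18.32 kHz = 16.46 kHz.
33.7 kHz > fs/2 = 17.39 kHz, folds to fs − 33.7 kHz = 1.08 kHz.
Distinct values: {1.08 kHz, 3.4 kHz, 16.46 kHz}.

1.08 kHz, 3.4 kHz, 16.46 kHz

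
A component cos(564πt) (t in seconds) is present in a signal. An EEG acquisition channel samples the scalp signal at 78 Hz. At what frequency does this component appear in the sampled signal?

ω = 564π rad/s → f = ω/(2π) = 282 Hz.
282 Hz mod fs = 48 Hz.
48 Hz > fs/2 = 39 Hz, folds to fs − 48 Hz = 30 Hz.

30 Hz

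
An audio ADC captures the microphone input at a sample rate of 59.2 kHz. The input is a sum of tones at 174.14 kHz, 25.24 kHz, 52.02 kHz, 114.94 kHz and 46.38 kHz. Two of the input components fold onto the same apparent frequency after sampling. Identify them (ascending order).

114.94 kHz, 174.14 kHz

fs/2 = 29.6 kHz.
174.14 kHz mod fs = 55.74 kHz.
55.74 kHz > fs/2 = 29.6 kHz, folds to fs − 55.74 kHz = 3.46 kHz.
25.24 kHz ≤ fs/2 = 29.6 kHz, passes unchanged.
52.02 kHz > fs/2 = 29.6 kHz, folds to fs − 52.02 kHz = 7.18 kHz.
114.94 kHz mod fs = 55.74 kHz.
55.74 kHz > fs/2 = 29.6 kHz, folds to fs − 55.74 kHz = 3.46 kHz.
46.38 kHz > fs/2 = 29.6 kHz, folds to fs − 46.38 kHz = 12.82 kHz.
114.94 kHz and 174.14 kHz both map to 3.46 kHz.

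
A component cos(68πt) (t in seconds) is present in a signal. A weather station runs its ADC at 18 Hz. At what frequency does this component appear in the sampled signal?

2 Hz

ω = 68π rad/s → f = ω/(2π) = 34 Hz.
34 Hz mod fs = 16 Hz.
16 Hz > fs/2 = 9 Hz, folds to fs − 16 Hz = 2 Hz.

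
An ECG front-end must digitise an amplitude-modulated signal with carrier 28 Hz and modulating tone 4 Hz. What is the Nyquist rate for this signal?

AM sidebands sit at fc ± fm = 24 Hz and 32 Hz.
Highest-frequency component: 32 Hz.
Nyquist rate = 2 × 32 Hz = 64 Hz.

64 Hz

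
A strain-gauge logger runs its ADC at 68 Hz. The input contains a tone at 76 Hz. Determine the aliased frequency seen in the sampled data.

8 Hz

76 Hz mod fs = 8 Hz.
8 Hz ≤ fs/2 = 34 Hz, appears at 8 Hz.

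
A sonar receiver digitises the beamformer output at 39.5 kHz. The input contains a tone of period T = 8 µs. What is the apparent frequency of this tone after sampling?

T = 8 µs → f = 1/T = 125 kHz.
125 kHz mod fs = 6.5 kHz.
6.5 kHz ≤ fs/2 = 19.75 kHz, appears at 6.5 kHz.

6.5 kHz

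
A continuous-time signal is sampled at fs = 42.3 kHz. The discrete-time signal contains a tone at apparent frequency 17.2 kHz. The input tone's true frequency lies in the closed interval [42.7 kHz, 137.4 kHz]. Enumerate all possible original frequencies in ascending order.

59.5 kHz, 67.4 kHz, 101.8 kHz, 109.7 kHz

Frequencies that alias to 17.2 kHz are k·fs ± 17.2 kHz for integer k ≥ 0.
k=0: 17.2 kHz.
k=1: 25.1 kHz, 59.5 kHz.
k=2: 67.4 kHz, 101.8 kHz.
k=3: 109.7 kHz, 144.1 kHz.
k=4: 152 kHz, 186.4 kHz.
Within [42.7 kHz, 137.4 kHz]: 59.5 kHz, 67.4 kHz, 101.8 kHz, 109.7 kHz.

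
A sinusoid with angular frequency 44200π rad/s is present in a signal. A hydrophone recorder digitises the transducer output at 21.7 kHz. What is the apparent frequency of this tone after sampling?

ω = 44200π rad/s → f = ω/(2π) = 22100 Hz = 22.1 kHz.
22.1 kHz mod fs = 0.4 kHz.
0.4 kHz ≤ fs/2 = 10.85 kHz, appears at 0.4 kHz.

0.4 kHz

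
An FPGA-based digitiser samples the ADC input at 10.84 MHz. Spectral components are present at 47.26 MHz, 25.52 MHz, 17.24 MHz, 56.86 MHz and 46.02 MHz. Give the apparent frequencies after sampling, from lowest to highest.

fs/2 = 5.42 MHz.
47.26 MHz mod fs = 3.9 MHz.
3.9 MHz ≤ fs/2 = 5.42 MHz, appears at 3.9 MHz.
25.52 MHz mod fs = 3.84 MHz.
3.84 MHz ≤ fs/2 = 5.42 MHz, appears at 3.84 MHz.
17.24 MHz mod fs = 6.4 MHz.
6.4 MHz > fs/2 = 5.42 MHz, folds to fs − 6.4 MHz = 4.44 MHz.
56.86 MHz mod fs = 2.66 MHz.
2.66 MHz ≤ fs/2 = 5.42 MHz, appears at 2.66 MHz.
46.02 MHz mod fs = 2.66 MHz.
2.66 MHz ≤ fs/2 = 5.42 MHz, appears at 2.66 MHz.
Distinct values: {2.66 MHz, 3.84 MHz, 3.9 MHz, 4.44 MHz}.

2.66 MHz, 3.84 MHz, 3.9 MHz, 4.44 MHz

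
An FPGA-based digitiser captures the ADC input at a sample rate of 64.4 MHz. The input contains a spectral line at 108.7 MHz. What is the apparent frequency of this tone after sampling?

20.1 MHz

108.7 MHz mod fs = 44.3 MHz.
44.3 MHz > fs/2 = 32.2 MHz, folds to fs − 44.3 MHz = 20.1 MHz.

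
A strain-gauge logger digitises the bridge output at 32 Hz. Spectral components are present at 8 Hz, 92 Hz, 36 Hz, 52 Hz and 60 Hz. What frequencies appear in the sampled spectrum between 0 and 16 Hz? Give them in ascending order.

fs/2 = 16 Hz.
8 Hz ≤ fs/2 = 16 Hz, passes unchanged.
92 Hz mod fs = 28 Hz.
28 Hz > fs/2 = 16 Hz, folds to fs − 28 Hz = 4 Hz.
36 Hz mod fs = 4 Hz.
4 Hz ≤ fs/2 = 16 Hz, appears at 4 Hz.
52 Hz mod fs = 20 Hz.
20 Hz > fs/2 = 16 Hz, folds to fs − 20 Hz = 12 Hz.
60 Hz mod fs = 28 Hz.
28 Hz > fs/2 = 16 Hz, folds to fs − 28 Hz = 4 Hz.
Distinct values: {4 Hz, 8 Hz, 12 Hz}.

4 Hz, 8 Hz, 12 Hz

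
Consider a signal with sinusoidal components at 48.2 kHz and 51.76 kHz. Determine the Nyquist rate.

103.52 kHz

Highest-frequency component: 51.76 kHz.
Nyquist rate = 2 × 51.76 kHz = 103.52 kHz.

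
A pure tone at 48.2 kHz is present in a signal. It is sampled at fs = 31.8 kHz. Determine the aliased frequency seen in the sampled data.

15.4 kHz

48.2 kHz mod fs = 16.4 kHz.
16.4 kHz > fs/2 = 15.9 kHz, folds to fs − 16.4 kHz = 15.4 kHz.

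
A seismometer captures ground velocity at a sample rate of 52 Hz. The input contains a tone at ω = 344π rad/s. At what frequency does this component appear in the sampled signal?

16 Hz

ω = 344π rad/s → f = ω/(2π) = 172 Hz.
172 Hz mod fs = 16 Hz.
16 Hz ≤ fs/2 = 26 Hz, appears at 16 Hz.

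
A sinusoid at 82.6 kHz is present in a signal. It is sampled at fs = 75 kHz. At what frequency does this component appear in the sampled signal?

82.6 kHz mod fs = 7.6 kHz.
7.6 kHz ≤ fs/2 = 37.5 kHz, appears at 7.6 kHz.

7.6 kHz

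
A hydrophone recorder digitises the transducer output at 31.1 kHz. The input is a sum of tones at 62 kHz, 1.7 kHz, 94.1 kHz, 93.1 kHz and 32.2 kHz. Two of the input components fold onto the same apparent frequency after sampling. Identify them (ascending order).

62 kHz, 93.1 kHz

fs/2 = 15.55 kHz.
62 kHz mod fs = 30.9 kHz.
30.9 kHz > fs/2 = 15.55 kHz, folds to fs − 30.9 kHz = 0.2 kHz.
1.7 kHz ≤ fs/2 = 15.55 kHz, passes unchanged.
94.1 kHz mod fs = 0.8 kHz.
0.8 kHz ≤ fs/2 = 15.55 kHz, appears at 0.8 kHz.
93.1 kHz mod fs = 30.9 kHz.
30.9 kHz > fs/2 = 15.55 kHz, folds to fs − 30.9 kHz = 0.2 kHz.
32.2 kHz mod fs = 1.1 kHz.
1.1 kHz ≤ fs/2 = 15.55 kHz, appears at 1.1 kHz.
62 kHz and 93.1 kHz both map to 0.2 kHz.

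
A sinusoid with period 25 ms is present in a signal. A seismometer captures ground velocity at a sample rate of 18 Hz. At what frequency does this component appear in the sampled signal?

4 Hz

T = 25 ms → f = 1/T = 40 Hz.
40 Hz mod fs = 4 Hz.
4 Hz ≤ fs/2 = 9 Hz, appears at 4 Hz.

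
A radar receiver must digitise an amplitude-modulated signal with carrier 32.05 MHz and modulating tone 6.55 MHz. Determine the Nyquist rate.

AM sidebands sit at fc ± fm = 25.5 MHz and 38.6 MHz.
Highest-frequency component: 38.6 MHz.
Nyquist rate = 2 × 38.6 MHz = 77.2 MHz.

77.2 MHz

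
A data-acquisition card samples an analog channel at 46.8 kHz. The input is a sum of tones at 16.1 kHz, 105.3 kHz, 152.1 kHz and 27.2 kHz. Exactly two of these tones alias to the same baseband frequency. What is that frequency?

fs/2 = 23.4 kHz.
16.1 kHz ≤ fs/2 = 23.4 kHz, passes unchanged.
105.3 kHz mod fs = 11.7 kHz.
11.7 kHz ≤ fs/2 = 23.4 kHz, appears at 11.7 kHz.
152.1 kHz mod fs = 11.7 kHz.
11.7 kHz ≤ fs/2 = 23.4 kHz, appears at 11.7 kHz.
27.2 kHz > fs/2 = 23.4 kHz, folds to fs − 27.2 kHz = 19.6 kHz.
105.3 kHz and 152.1 kHz both map to 11.7 kHz.

11.7 kHz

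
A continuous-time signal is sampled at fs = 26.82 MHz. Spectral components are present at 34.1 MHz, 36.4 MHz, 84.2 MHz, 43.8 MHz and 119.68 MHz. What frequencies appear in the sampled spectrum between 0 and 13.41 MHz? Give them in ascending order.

fs/2 = 13.41 MHz.
34.1 MHz mod fs = 7.28 MHz.
7.28 MHz ≤ fs/2 = 13.41 MHz, appears at 7.28 MHz.
36.4 MHz mod fs = 9.58 MHz.
9.58 MHz ≤ fs/2 = 13.41 MHz, appears at 9.58 MHz.
84.2 MHz mod fs = 3.74 MHz.
3.74 MHz ≤ fs/2 = 13.41 MHz, appears at 3.74 MHz.
43.8 MHz mod fs = 16.98 MHz.
16.98 MHz > fs/2 = 13.41 MHz, folds to fs − 16.98 MHz = 9.84 MHz.
119.68 MHz mod fs = 12.4 MHz.
12.4 MHz ≤ fs/2 = 13.41 MHz, appears at 12.4 MHz.
Distinct values: {3.74 MHz, 7.28 MHz, 9.58 MHz, 9.84 MHz, 12.4 MHz}.

3.74 MHz, 7.28 MHz, 9.58 MHz, 9.84 MHz, 12.4 MHz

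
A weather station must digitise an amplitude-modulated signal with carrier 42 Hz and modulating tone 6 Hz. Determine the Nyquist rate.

AM sidebands sit at fc ± fm = 36 Hz and 48 Hz.
Highest-frequency component: 48 Hz.
Nyquist rate = 2 × 48 Hz = 96 Hz.

96 Hz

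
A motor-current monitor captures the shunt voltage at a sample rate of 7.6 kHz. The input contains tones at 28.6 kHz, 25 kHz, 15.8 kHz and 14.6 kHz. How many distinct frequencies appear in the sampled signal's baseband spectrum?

fs/2 = 3.8 kHz.
28.6 kHz mod fs = 5.8 kHz.
5.8 kHz > fs/2 = 3.8 kHz, folds to fs − 5.8 kHz = 1.8 kHz.
25 kHz mod fs = 2.2 kHz.
2.2 kHz ≤ fs/2 = 3.8 kHz, appears at 2.2 kHz.
15.8 kHz mod fs = 0.6 kHz.
0.6 kHz ≤ fs/2 = 3.8 kHz, appears at 0.6 kHz.
14.6 kHz mod fs = 7 kHz.
7 kHz > fs/2 = 3.8 kHz, folds to fs − 7 kHz = 0.6 kHz.
Distinct values: {0.6 kHz, 1.8 kHz, 2.2 kHz} → 3.

3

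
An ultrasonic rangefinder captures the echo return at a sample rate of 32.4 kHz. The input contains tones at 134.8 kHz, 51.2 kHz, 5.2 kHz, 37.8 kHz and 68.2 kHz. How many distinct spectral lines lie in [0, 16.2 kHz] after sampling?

fs/2 = 16.2 kHz.
134.8 kHz mod fs = 5.2 kHz.
5.2 kHz ≤ fs/2 = 16.2 kHz, appears at 5.2 kHz.
51.2 kHz mod fs = 18.8 kHz.
18.8 kHz > fs/2 = 16.2 kHz, folds to fs − 18.8 kHz = 13.6 kHz.
5.2 kHz ≤ fs/2 = 16.2 kHz, passes unchanged.
37.8 kHz mod fs = 5.4 kHz.
5.4 kHz ≤ fs/2 = 16.2 kHz, appears at 5.4 kHz.
68.2 kHz mod fs = 3.4 kHz.
3.4 kHz ≤ fs/2 = 16.2 kHz, appears at 3.4 kHz.
Distinct values: {3.4 kHz, 5.2 kHz, 5.4 kHz, 13.6 kHz} → 4.

4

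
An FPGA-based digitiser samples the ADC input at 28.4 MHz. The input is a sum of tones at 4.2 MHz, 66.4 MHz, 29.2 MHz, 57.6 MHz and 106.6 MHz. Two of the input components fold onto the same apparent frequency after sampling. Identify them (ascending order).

29.2 MHz, 57.6 MHz

fs/2 = 14.2 MHz.
4.2 MHz ≤ fs/2 = 14.2 MHz, passes unchanged.
66.4 MHz mod fs = 9.6 MHz.
9.6 MHz ≤ fs/2 = 14.2 MHz, appears at 9.6 MHz.
29.2 MHz mod fs = 0.8 MHz.
0.8 MHz ≤ fs/2 = 14.2 MHz, appears at 0.8 MHz.
57.6 MHz mod fs = 0.8 MHz.
0.8 MHz ≤ fs/2 = 14.2 MHz, appears at 0.8 MHz.
106.6 MHz mod fs = 21.4 MHz.
21.4 MHz > fs/2 = 14.2 MHz, folds to fs − 21.4 MHz = 7 MHz.
29.2 MHz and 57.6 MHz both map to 0.8 MHz.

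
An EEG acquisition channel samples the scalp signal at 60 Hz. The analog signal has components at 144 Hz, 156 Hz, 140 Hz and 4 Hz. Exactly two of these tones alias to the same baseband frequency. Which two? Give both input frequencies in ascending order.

fs/2 = 30 Hz.
144 Hz mod fs = 24 Hz.
24 Hz ≤ fs/2 = 30 Hz, appears at 24 Hz.
156 Hz mod fs = 36 Hz.
36 Hz > fs/2 = 30 Hz, folds to fs − 36 Hz = 24 Hz.
140 Hz mod fs = 20 Hz.
20 Hz ≤ fs/2 = 30 Hz, appears at 20 Hz.
4 Hz ≤ fs/2 = 30 Hz, passes unchanged.
144 Hz and 156 Hz both map to 24 Hz.

144 Hz, 156 Hz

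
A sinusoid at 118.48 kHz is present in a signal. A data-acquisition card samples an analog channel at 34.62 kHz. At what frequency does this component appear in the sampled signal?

14.62 kHz

118.48 kHz mod fs = 14.62 kHz.
14.62 kHz ≤ fs/2 = 17.31 kHz, appears at 14.62 kHz.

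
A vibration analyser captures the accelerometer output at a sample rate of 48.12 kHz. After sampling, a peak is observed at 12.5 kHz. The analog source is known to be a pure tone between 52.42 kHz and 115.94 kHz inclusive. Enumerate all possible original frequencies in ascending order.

Frequencies that alias to 12.5 kHz are k·fs ± 12.5 kHz for integer k ≥ 0.
k=0: 12.5 kHz.
k=1: 35.62 kHz, 60.62 kHz.
k=2: 83.74 kHz, 108.74 kHz.
k=3: 131.86 kHz, 156.86 kHz.
Within [52.42 kHz, 115.94 kHz]: 60.62 kHz, 83.74 kHz, 108.74 kHz.

60.62 kHz, 83.74 kHz, 108.74 kHz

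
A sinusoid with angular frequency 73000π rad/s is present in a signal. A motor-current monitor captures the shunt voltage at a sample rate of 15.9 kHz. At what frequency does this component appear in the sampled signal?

4.7 kHz

ω = 73000π rad/s → f = ω/(2π) = 36500 Hz = 36.5 kHz.
36.5 kHz mod fs = 4.7 kHz.
4.7 kHz ≤ fs/2 = 7.95 kHz, appears at 4.7 kHz.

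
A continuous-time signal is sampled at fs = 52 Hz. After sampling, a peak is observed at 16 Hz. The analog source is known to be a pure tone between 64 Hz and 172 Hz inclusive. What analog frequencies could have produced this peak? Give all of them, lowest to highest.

Frequencies that alias to 16 Hz are k·fs ± 16 Hz for integer k ≥ 0.
k=0: 16 Hz.
k=1: 36 Hz, 68 Hz.
k=2: 88 Hz, 120 Hz.
k=3: 140 Hz, 172 Hz.
k=4: 192 Hz, 224 Hz.
Within [64 Hz, 172 Hz]: 68 Hz, 88 Hz, 120 Hz, 140 Hz, 172 Hz.

68 Hz, 88 Hz, 120 Hz, 140 Hz, 172 Hz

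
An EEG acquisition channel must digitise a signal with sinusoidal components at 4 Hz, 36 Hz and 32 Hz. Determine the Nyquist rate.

72 Hz

Highest-frequency component: 36 Hz.
Nyquist rate = 2 × 36 Hz = 72 Hz.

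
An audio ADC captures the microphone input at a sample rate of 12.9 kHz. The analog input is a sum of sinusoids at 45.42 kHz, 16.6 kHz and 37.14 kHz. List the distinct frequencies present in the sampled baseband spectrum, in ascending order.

fs/2 = 6.45 kHz.
45.42 kHz mod fs = 6.72 kHz.
6.72 kHz > fs/2 = 6.45 kHz, folds to fs − 6.72 kHz = 6.18 kHz.
16.6 kHz mod fs = 3.7 kHz.
3.7 kHz ≤ fs/2 = 6.45 kHz, appears at 3.7 kHz.
37.14 kHz mod fs = 11.34 kHz.
11.34 kHz > fs/2 = 6.45 kHz, folds to fs − 11.34 kHz = 1.56 kHz.
Distinct values: {1.56 kHz, 3.7 kHz, 6.18 kHz}.

1.56 kHz, 3.7 kHz, 6.18 kHz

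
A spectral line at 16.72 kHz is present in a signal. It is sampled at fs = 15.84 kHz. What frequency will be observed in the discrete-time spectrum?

0.88 kHz

16.72 kHz mod fs = 0.88 kHz.
0.88 kHz ≤ fs/2 = 7.92 kHz, appears at 0.88 kHz.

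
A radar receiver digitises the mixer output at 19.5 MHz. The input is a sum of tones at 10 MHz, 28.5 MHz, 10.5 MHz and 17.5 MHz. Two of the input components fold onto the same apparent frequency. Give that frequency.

9 MHz

fs/2 = 9.75 MHz.
10 MHz > fs/2 = 9.75 MHz, folds to fs − 10 MHz = 9.5 MHz.
28.5 MHz mod fs = 9 MHz.
9 MHz ≤ fs/2 = 9.75 MHz, appears at 9 MHz.
10.5 MHz > fs/2 = 9.75 MHz, folds to fs − 10.5 MHz = 9 MHz.
17.5 MHz > fs/2 = 9.75 MHz, folds to fs − 17.5 MHz = 2 MHz.
10.5 MHz and 28.5 MHz both map to 9 MHz.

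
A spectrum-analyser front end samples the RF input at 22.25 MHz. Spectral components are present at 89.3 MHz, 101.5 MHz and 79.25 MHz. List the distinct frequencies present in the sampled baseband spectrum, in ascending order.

0.3 MHz, 9.75 MHz

fs/2 = 11.125 MHz.
89.3 MHz mod fs = 0.3 MHz.
0.3 MHz ≤ fs/2 = 11.125 MHz, appears at 0.3 MHz.
101.5 MHz mod fs = 12.5 MHz.
12.5 MHz > fs/2 = 11.125 MHz, folds to fs − 12.5 MHz = 9.75 MHz.
79.25 MHz mod fs = 12.5 MHz.
12.5 MHz > fs/2 = 11.125 MHz, folds to fs − 12.5 MHz = 9.75 MHz.
Distinct values: {0.3 MHz, 9.75 MHz}.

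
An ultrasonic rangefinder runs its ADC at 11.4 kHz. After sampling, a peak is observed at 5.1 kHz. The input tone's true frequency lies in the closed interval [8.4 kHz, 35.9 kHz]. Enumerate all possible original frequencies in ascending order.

Frequencies that alias to 5.1 kHz are k·fs ± 5.1 kHz for integer k ≥ 0.
k=0: 5.1 kHz.
k=1: 6.3 kHz, 16.5 kHz.
k=2: 17.7 kHz, 27.9 kHz.
k=3: 29.1 kHz, 39.3 kHz.
k=4: 40.5 kHz, 50.7 kHz.
Within [8.4 kHz, 35.9 kHz]: 16.5 kHz, 17.7 kHz, 27.9 kHz, 29.1 kHz.

16.5 kHz, 17.7 kHz, 27.9 kHz, 29.1 kHz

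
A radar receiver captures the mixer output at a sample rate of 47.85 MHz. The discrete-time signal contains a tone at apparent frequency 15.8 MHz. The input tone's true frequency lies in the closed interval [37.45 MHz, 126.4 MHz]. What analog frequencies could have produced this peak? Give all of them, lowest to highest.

Frequencies that alias to 15.8 MHz are k·fs ± 15.8 MHz for integer k ≥ 0.
k=0: 15.8 MHz.
k=1: 32.05 MHz, 63.65 MHz.
k=2: 79.9 MHz, 111.5 MHz.
k=3: 127.75 MHz, 159.35 MHz.
Within [37.45 MHz, 126.4 MHz]: 63.65 MHz, 79.9 MHz, 111.5 MHz.

63.65 MHz, 79.9 MHz, 111.5 MHz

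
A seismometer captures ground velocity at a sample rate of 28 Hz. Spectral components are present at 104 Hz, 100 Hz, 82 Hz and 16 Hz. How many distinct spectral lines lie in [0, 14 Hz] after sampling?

fs/2 = 14 Hz.
104 Hz mod fs = 20 Hz.
20 Hz > fs/2 = 14 Hz, folds to fs − 20 Hz = 8 Hz.
100 Hz mod fs = 16 Hz.
16 Hz > fs/2 = 14 Hz, folds to fs − 16 Hz = 12 Hz.
82 Hz mod fs = 26 Hz.
26 Hz > fs/2 = 14 Hz, folds to fs − 26 Hz = 2 Hz.
16 Hz > fs/2 = 14 Hz, folds to fs − 16 Hz = 12 Hz.
Distinct values: {2 Hz, 8 Hz, 12 Hz} → 3.

3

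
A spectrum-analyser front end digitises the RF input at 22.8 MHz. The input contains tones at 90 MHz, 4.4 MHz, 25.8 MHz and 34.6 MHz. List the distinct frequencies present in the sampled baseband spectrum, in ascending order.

fs/2 = 11.4 MHz.
90 MHz mod fs = 21.6 MHz.
21.6 MHz > fs/2 = 11.4 MHz, folds to fs − 21.6 MHz = 1.2 MHz.
4.4 MHz ≤ fs/2 = 11.4 MHz, passes unchanged.
25.8 MHz mod fs = 3 MHz.
3 MHz ≤ fs/2 = 11.4 MHz, appears at 3 MHz.
34.6 MHz mod fs = 11.8 MHz.
11.8 MHz > fs/2 = 11.4 MHz, folds to fs − 11.8 MHz = 11 MHz.
Distinct values: {1.2 MHz, 3 MHz, 4.4 MHz, 11 MHz}.

1.2 MHz, 3 MHz, 4.4 MHz, 11 MHz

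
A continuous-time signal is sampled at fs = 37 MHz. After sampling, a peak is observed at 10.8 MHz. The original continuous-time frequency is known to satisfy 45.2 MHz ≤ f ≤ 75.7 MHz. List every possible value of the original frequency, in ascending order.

Frequencies that alias to 10.8 MHz are k·fs ± 10.8 MHz for integer k ≥ 0.
k=0: 10.8 MHz.
k=1: 26.2 MHz, 47.8 MHz.
k=2: 63.2 MHz, 84.8 MHz.
k=3: 100.2 MHz, 121.8 MHz.
Within [45.2 MHz, 75.7 MHz]: 47.8 MHz, 63.2 MHz.

47.8 MHz, 63.2 MHz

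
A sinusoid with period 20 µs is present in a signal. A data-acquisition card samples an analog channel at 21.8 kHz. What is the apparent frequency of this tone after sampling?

T = 20 µs → f = 1/T = 50 kHz.
50 kHz mod fs = 6.4 kHz.
6.4 kHz ≤ fs/2 = 10.9 kHz, appears at 6.4 kHz.

6.4 kHz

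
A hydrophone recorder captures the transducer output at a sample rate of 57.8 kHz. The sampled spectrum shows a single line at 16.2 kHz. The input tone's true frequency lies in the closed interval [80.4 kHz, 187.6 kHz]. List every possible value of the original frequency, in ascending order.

99.4 kHz, 131.8 kHz, 157.2 kHz

Frequencies that alias to 16.2 kHz are k·fs ± 16.2 kHz for integer k ≥ 0.
k=0: 16.2 kHz.
k=1: 41.6 kHz, 74 kHz.
k=2: 99.4 kHz, 131.8 kHz.
k=3: 157.2 kHz, 189.6 kHz.
k=4: 215 kHz, 247.4 kHz.
Within [80.4 kHz, 187.6 kHz]: 99.4 kHz, 131.8 kHz, 157.2 kHz.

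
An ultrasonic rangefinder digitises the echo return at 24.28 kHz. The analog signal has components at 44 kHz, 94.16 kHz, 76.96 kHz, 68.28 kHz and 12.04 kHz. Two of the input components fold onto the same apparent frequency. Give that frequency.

4.56 kHz

fs/2 = 12.14 kHz.
44 kHz mod fs = 19.72 kHz.
19.72 kHz > fs/2 = 12.14 kHz, folds to fs − 19.72 kHz = 4.56 kHz.
94.16 kHz mod fs = 21.32 kHz.
21.32 kHz > fs/2 = 12.14 kHz, folds to fs − 21.32 kHz = 2.96 kHz.
76.96 kHz mod fs = 4.12 kHz.
4.12 kHz ≤ fs/2 = 12.14 kHz, appears at 4.12 kHz.
68.28 kHz mod fs = 19.72 kHz.
19.72 kHz > fs/2 = 12.14 kHz, folds to fs − 19.72 kHz = 4.56 kHz.
12.04 kHz ≤ fs/2 = 12.14 kHz, passes unchanged.
44 kHz and 68.28 kHz both map to 4.56 kHz.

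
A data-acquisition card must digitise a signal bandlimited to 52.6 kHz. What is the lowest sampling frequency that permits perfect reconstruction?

Nyquist rate = 2 × 52.6 kHz = 105.2 kHz.

105.2 kHz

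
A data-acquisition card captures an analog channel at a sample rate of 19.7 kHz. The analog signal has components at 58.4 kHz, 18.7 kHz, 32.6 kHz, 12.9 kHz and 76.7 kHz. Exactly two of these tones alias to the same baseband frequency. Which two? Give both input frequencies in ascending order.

12.9 kHz, 32.6 kHz

fs/2 = 9.85 kHz.
58.4 kHz mod fs = 19 kHz.
19 kHz > fs/2 = 9.85 kHz, folds to fs − 19 kHz = 0.7 kHz.
18.7 kHz > fs/2 = 9.85 kHz, folds to fs − 18.7 kHz = 1 kHz.
32.6 kHz mod fs = 12.9 kHz.
12.9 kHz > fs/2 = 9.85 kHz, folds to fs − 12.9 kHz = 6.8 kHz.
12.9 kHz > fs/2 = 9.85 kHz, folds to fs − 12.9 kHz = 6.8 kHz.
76.7 kHz mod fs = 17.6 kHz.
17.6 kHz > fs/2 = 9.85 kHz, folds to fs − 17.6 kHz = 2.1 kHz.
12.9 kHz and 32.6 kHz both map to 6.8 kHz.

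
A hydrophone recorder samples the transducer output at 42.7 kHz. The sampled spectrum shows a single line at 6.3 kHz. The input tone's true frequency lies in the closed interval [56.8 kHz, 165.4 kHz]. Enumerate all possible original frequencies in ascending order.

79.1 kHz, 91.7 kHz, 121.8 kHz, 134.4 kHz, 164.5 kHz

Frequencies that alias to 6.3 kHz are k·fs ± 6.3 kHz for integer k ≥ 0.
k=0: 6.3 kHz.
k=1: 36.4 kHz, 49 kHz.
k=2: 79.1 kHz, 91.7 kHz.
k=3: 121.8 kHz, 134.4 kHz.
k=4: 164.5 kHz, 177.1 kHz.
k=5: 207.2 kHz, 219.8 kHz.
Within [56.8 kHz, 165.4 kHz]: 79.1 kHz, 91.7 kHz, 121.8 kHz, 134.4 kHz, 164.5 kHz.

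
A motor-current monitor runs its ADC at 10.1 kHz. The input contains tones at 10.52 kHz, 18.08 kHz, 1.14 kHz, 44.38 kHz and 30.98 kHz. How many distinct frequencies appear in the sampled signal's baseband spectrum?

fs/2 = 5.05 kHz.
10.52 kHz mod fs = 0.42 kHz.
0.42 kHz ≤ fs/2 = 5.05 kHz, appears at 0.42 kHz.
18.08 kHz mod fs = 7.98 kHz.
7.98 kHz > fs/2 = 5.05 kHz, folds to fs − 7.98 kHz = 2.12 kHz.
1.14 kHz ≤ fs/2 = 5.05 kHz, passes unchanged.
44.38 kHz mod fs = 3.98 kHz.
3.98 kHz ≤ fs/2 = 5.05 kHz, appears at 3.98 kHz.
30.98 kHz mod fs = 0.68 kHz.
0.68 kHz ≤ fs/2 = 5.05 kHz, appears at 0.68 kHz.
Distinct values: {0.42 kHz, 0.68 kHz, 1.14 kHz, 2.12 kHz, 3.98 kHz} → 5.

5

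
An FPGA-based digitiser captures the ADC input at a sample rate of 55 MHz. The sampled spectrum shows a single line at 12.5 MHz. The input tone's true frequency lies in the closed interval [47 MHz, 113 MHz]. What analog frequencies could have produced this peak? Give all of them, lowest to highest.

67.5 MHz, 97.5 MHz

Frequencies that alias to 12.5 MHz are k·fs ± 12.5 MHz for integer k ≥ 0.
k=0: 12.5 MHz.
k=1: 42.5 MHz, 67.5 MHz.
k=2: 97.5 MHz, 122.5 MHz.
k=3: 152.5 MHz, 177.5 MHz.
Within [47 MHz, 113 MHz]: 67.5 MHz, 97.5 MHz.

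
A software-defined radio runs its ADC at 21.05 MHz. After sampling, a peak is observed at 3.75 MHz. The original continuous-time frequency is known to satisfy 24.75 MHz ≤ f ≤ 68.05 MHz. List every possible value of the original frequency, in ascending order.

24.8 MHz, 38.35 MHz, 45.85 MHz, 59.4 MHz, 66.9 MHz

Frequencies that alias to 3.75 MHz are k·fs ± 3.75 MHz for integer k ≥ 0.
k=0: 3.75 MHz.
k=1: 17.3 MHz, 24.8 MHz.
k=2: 38.35 MHz, 45.85 MHz.
k=3: 59.4 MHz, 66.9 MHz.
k=4: 80.45 MHz, 87.95 MHz.
Within [24.75 MHz, 68.05 MHz]: 24.8 MHz, 38.35 MHz, 45.85 MHz, 59.4 MHz, 66.9 MHz.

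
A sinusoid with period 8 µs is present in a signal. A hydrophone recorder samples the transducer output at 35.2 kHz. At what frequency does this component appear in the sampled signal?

15.8 kHz

T = 8 µs → f = 1/T = 125 kHz.
125 kHz mod fs = 19.4 kHz.
19.4 kHz > fs/2 = 17.6 kHz, folds to fs − 19.4 kHz = 15.8 kHz.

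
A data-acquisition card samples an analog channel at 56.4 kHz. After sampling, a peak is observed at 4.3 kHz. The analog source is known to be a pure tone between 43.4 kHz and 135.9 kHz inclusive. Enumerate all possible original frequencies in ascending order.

Frequencies that alias to 4.3 kHz are k·fs ± 4.3 kHz for integer k ≥ 0.
k=0: 4.3 kHz.
k=1: 52.1 kHz, 60.7 kHz.
k=2: 108.5 kHz, 117.1 kHz.
k=3: 164.9 kHz, 173.5 kHz.
Within [43.4 kHz, 135.9 kHz]: 52.1 kHz, 60.7 kHz, 108.5 kHz, 117.1 kHz.

52.1 kHz, 60.7 kHz, 108.5 kHz, 117.1 kHz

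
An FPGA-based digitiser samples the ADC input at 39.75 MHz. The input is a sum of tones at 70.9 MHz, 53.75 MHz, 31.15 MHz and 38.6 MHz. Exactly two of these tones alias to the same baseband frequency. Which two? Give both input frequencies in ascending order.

fs/2 = 19.875 MHz.
70.9 MHz mod fs = 31.15 MHz.
31.15 MHz > fs/2 = 19.875 MHz, folds to fs − 31.15 MHz = 8.6 MHz.
53.75 MHz mod fs = 14 MHz.
14 MHz ≤ fs/2 = 19.875 MHz, appears at 14 MHz.
31.15 MHz > fs/2 = 19.875 MHz, folds to fs − 31.15 MHz = 8.6 MHz.
38.6 MHz > fs/2 = 19.875 MHz, folds to fs − 38.6 MHz = 1.15 MHz.
31.15 MHz and 70.9 MHz both map to 8.6 MHz.

31.15 MHz, 70.9 MHz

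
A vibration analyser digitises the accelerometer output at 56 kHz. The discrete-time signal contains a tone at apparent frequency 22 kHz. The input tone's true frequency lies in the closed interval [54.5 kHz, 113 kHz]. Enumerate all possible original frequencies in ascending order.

78 kHz, 90 kHz

Frequencies that alias to 22 kHz are k·fs ± 22 kHz for integer k ≥ 0.
k=0: 22 kHz.
k=1: 34 kHz, 78 kHz.
k=2: 90 kHz, 134 kHz.
k=3: 146 kHz, 190 kHz.
Within [54.5 kHz, 113 kHz]: 78 kHz, 90 kHz.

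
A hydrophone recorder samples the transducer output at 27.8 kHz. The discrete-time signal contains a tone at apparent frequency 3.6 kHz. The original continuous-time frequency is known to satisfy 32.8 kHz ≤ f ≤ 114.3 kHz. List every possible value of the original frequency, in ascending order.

Frequencies that alias to 3.6 kHz are k·fs ± 3.6 kHz for integer k ≥ 0.
k=0: 3.6 kHz.
k=1: 24.2 kHz, 31.4 kHz.
k=2: 52 kHz, 59.2 kHz.
k=3: 79.8 kHz, 87 kHz.
k=4: 107.6 kHz, 114.8 kHz.
k=5: 135.4 kHz, 142.6 kHz.
Within [32.8 kHz, 114.3 kHz]: 52 kHz, 59.2 kHz, 79.8 kHz, 87 kHz, 107.6 kHz.

52 kHz, 59.2 kHz, 79.8 kHz, 87 kHz, 107.6 kHz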